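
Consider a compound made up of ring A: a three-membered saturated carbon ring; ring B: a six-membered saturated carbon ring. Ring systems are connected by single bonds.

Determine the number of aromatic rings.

Ring A has only sp³ atoms, so it is not fully conjugated — not aromatic (cyclopropane).
Ring B has only sp³ atoms, so it is not fully conjugated — not aromatic (cyclohexane).
No ring is aromatic. Total: 0.

0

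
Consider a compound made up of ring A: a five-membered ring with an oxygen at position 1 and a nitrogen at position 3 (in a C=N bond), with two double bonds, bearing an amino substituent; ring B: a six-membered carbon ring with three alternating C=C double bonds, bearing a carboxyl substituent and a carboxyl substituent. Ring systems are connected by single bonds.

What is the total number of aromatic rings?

Ring A is fully conjugated (every ring atom contributes a p orbital); 2 ring double bonds (4 π electrons) plus a heteroatom lone pair (2) give 6 π electrons. That satisfies 4n+2 with n=1, so ring A is aromatic (oxazole).
Ring B has a continuous p-orbital overlap around the ring; 3 ring double bonds give 6 π electrons. Since 6 = 4n+2 (n=1), ring B is aromatic (benzene).
Aromatic: A, B. Total: 2.

2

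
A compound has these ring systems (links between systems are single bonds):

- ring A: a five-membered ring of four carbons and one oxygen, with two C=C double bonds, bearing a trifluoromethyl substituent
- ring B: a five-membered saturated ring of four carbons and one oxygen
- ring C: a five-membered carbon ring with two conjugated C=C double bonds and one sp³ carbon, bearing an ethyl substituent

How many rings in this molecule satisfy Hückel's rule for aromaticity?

1

Ring A is fully conjugated (every ring atom contributes a p orbital); 2 ring double bonds (4 π electrons) plus a heteroatom lone pair (2) give 6 π electrons. That satisfies 4n+2 with n=1, so ring A is aromatic (furan).
Ring B has only sp³ atoms, so it is not fully conjugated — not aromatic (tetrahydrofuran).
Ring C has one sp³ carbon, so it is not fully conjugated — not aromatic (cyclopentadiene).
Aromatic: A. Total: 1.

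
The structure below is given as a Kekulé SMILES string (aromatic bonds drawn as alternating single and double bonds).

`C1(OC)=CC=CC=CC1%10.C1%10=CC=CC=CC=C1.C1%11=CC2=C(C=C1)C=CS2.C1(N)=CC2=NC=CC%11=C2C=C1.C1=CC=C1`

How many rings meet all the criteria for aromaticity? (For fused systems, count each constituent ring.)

The SMILES encodes a seven-membered carbon ring with three C=C double bonds and one sp³ carbon; an eight-membered carbon ring with four alternating C=C double bonds; a six-membered carbon ring with three alternating C=C double bonds, fused to a five-membered ring containing one sulfur and two C=C double bonds; two fused six-membered rings, each with three alternating double bonds; one ring is all carbon and the other has one ring nitrogen; a four-membered carbon ring with two alternating C=C double bonds.
The 7-membered ring has one sp³ carbon, so it is not fully conjugated — not aromatic (cycloheptatriene).
The 8-membered ring has only sp² ring atoms; a planar conformation would have a fully conjugated π system of 8 electrons. But 8 = 4(2), which is 4n not 4n+2, so it is not aromatic (cyclooctatetraene) — cyclooctatetraene distorts into a non-planar tub to avoid antiaromaticity.
The fused 6/5-membered bicyclic (with one sulfur) is a single π system with 9 sp² atoms and 10 π electrons from ring double bonds plus a heteroatom lone pair. 10 = 4(2)+2, so the system is aromatic and both rings count as aromatic (benzothiophene).
The fused 6/6-membered bicyclic (with one nitrogen) is a single π system with 10 sp² atoms and 10 π electrons from ring double bonds. 10 = 4(2)+2, so the system is aromatic and both rings count as aromatic (quinoline).
The 4-membered ring has only sp² ring atoms; a planar conformation would have a fully conjugated π system of 4 electrons. But 4 = 4(1), which is 4n not 4n+2, so it is not aromatic (cyclobutadiene) — cyclobutadiene is antiaromatic and distorts to a rectangle.
4 of the 7 rings are aromatic. Total: 4.

4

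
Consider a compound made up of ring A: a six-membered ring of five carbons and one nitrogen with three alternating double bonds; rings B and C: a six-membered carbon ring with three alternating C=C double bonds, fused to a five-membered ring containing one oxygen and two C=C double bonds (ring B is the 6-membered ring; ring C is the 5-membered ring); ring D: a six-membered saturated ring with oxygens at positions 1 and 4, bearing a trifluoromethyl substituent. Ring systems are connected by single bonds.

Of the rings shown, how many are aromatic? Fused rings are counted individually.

3

Ring A has a continuous p-orbital overlap around the ring; 3 ring double bonds give 6 π electrons. That satisfies 4n+2 with n=1, so ring A is aromatic (pyridine).
Rings B and C form a fused bicyclic system (with one oxygen) with 9 sp² atoms and 10 π electrons from ring double bonds plus a heteroatom lone pair. 10 = 4(2)+2, so the system is aromatic and both rings count as aromatic (benzofuran).
Ring D has only sp³ atoms, so it is not fully conjugated — not aromatic (1,4-dioxane).
Aromatic: A, B, C. Total: 3.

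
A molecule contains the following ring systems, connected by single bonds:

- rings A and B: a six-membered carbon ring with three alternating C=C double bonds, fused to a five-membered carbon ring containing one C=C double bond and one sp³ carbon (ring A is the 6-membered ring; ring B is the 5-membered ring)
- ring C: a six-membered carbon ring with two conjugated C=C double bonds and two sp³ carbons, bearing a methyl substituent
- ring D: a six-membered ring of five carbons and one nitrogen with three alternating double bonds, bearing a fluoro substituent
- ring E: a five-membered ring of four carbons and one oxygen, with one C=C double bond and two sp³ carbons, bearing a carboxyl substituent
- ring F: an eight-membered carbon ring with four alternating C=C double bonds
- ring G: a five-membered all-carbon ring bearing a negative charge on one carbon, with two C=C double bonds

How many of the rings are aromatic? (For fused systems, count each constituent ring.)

Ring A has a continuous p-orbital overlap around the ring; 3 ring double bonds give 6 π electrons. That satisfies 4n+2 with n=1, so ring A is aromatic (benzene ring).
Ring B has one sp³ carbon, so it is not fully conjugated — not aromatic (cyclopentene ring).
Ring C has two sp³ carbons, so it is not fully conjugated — not aromatic (1,3-cyclohexadiene).
Ring D has a continuous p-orbital overlap around the ring; 3 ring double bonds give 6 π electrons. Since 6 = 4n+2 (n=1), ring D is aromatic (pyridine).
Ring E has two sp³ carbons, so it is not fully conjugated — not aromatic (2,3-dihydrofuran).
Ring F has only sp² ring atoms; a planar conformation would have a fully conjugated π system of 8 electrons. But 8 = 4(2), which is 4n not 4n+2, so ring F is not aromatic (cyclooctatetraene) — cyclooctatetraene distorts into a non-planar tub to avoid antiaromaticity.
Ring G is fully conjugated (every ring atom contributes a p orbital); 2 ring double bonds (4 π electrons) plus the carbanion lone pair (2) give 6 π electrons. Since 6 = 4n+2 (n=1), ring G is aromatic (cyclopentadienyl anion).
Aromatic: A, D, G. Total: 3.

3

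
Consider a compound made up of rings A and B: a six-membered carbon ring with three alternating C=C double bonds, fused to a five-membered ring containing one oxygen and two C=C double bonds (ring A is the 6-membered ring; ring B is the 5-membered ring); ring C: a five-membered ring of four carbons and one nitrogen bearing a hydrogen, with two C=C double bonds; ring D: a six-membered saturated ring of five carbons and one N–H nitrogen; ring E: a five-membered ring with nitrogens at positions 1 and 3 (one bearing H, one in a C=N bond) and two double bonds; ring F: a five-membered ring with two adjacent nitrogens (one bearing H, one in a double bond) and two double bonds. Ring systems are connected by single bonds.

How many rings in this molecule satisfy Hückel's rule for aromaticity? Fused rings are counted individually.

Rings A and B form a fused bicyclic system (with one oxygen) with 9 sp² atoms and 10 π electrons from ring double bonds plus a heteroatom lone pair. 10 = 4(2)+2, so the system is aromatic and both rings count as aromatic (benzofuran).
Ring C is planar and fully conjugated; 2 ring double bonds (4 π electrons) plus a heteroatom lone pair (2) give 6 π electrons. Since 6 = 4n+2 (n=1), ring C is aromatic (pyrrole).
Ring D has only sp³ atoms, so it is not fully conjugated — not aromatic (piperidine).
Ring E is fully conjugated (every ring atom contributes a p orbital); 2 ring double bonds (4 π electrons) plus a heteroatom lone pair (2) give 6 π electrons. That satisfies 4n+2 with n=1, so ring E is aromatic (imidazole).
Ring F has a continuous p-orbital overlap around the ring; 2 ring double bonds (4 π electrons) plus a heteroatom lone pair (2) give 6 π electrons. That satisfies 4n+2 with n=1, so ring F is aromatic (pyrazole).
Aromatic: A, B, C, E, F. Total: 5.

5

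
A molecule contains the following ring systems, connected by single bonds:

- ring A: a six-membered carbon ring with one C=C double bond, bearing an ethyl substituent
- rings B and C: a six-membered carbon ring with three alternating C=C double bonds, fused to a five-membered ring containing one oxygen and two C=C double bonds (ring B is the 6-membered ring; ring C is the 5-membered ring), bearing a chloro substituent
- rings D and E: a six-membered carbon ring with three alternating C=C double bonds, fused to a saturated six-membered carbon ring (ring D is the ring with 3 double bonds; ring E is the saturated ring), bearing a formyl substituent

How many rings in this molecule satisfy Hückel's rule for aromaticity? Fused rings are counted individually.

3

Ring A has four sp³ carbons, so it is not fully conjugated — not aromatic (cyclohexene).
Rings B and C form a fused bicyclic system (with one oxygen) with 9 sp² atoms and 10 π electrons from ring double bonds plus a heteroatom lone pair. 10 = 4(2)+2, so the system is aromatic and both rings count as aromatic (benzofuran).
Ring D has a continuous p-orbital overlap around the ring; 3 ring double bonds give 6 π electrons. That satisfies 4n+2 with n=1, so ring D is aromatic (benzene ring).
Ring E has four sp³ carbons, so it is not fully conjugated — not aromatic (cyclohexane ring).
Aromatic: B, C, D. Total: 3.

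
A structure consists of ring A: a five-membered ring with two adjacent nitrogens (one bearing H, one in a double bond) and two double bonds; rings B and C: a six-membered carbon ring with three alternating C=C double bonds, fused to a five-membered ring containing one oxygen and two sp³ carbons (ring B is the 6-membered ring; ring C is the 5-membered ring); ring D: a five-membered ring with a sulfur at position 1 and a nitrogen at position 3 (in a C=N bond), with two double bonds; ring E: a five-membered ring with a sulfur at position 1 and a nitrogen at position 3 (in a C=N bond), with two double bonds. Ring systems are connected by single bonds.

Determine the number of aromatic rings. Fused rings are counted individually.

4

Ring A is fully conjugated (every ring atom contributes a p orbital); 2 ring double bonds (4 π electrons) plus a heteroatom lone pair (2) give 6 π electrons. 6 = 4(1)+2, so ring A is aromatic (pyrazole).
Ring B is planar and fully conjugated; 3 ring double bonds give 6 π electrons. That satisfies 4n+2 with n=1, so ring B is aromatic (benzene ring).
Ring C has two sp³ carbons, so it is not fully conjugated — not aromatic (oxolane ring).
Ring D is planar and fully conjugated; 2 ring double bonds (4 π electrons) plus a heteroatom lone pair (2) give 6 π electrons. That satisfies 4n+2 with n=1, so ring D is aromatic (thiazole).
Ring E is planar and fully conjugated; 2 ring double bonds (4 π electrons) plus a heteroatom lone pair (2) give 6 π electrons. That satisfies 4n+2 with n=1, so ring E is aromatic (thiazole).
Aromatic: A, B, D, E. Total: 4.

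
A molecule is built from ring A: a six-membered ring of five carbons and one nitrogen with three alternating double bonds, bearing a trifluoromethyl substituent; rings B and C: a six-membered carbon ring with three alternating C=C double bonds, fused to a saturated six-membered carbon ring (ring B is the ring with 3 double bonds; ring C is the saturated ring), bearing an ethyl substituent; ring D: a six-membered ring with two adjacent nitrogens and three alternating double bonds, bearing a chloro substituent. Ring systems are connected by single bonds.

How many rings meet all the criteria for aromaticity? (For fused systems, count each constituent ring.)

Ring A is fully conjugated (every ring atom contributes a p orbital); 3 ring double bonds give 6 π electrons. That satisfies 4n+2 with n=1, so ring A is aromatic (pyridine).
Ring B is planar and fully conjugated; 3 ring double bonds give 6 π electrons. That satisfies 4n+2 with n=1, so ring B is aromatic (benzene ring).
Ring C has four sp³ carbons, so it is not fully conjugated — not aromatic (cyclohexane ring).
Ring D is planar and fully conjugated; 3 ring double bonds give 6 π electrons. 6 = 4(1)+2, so ring D is aromatic (pyridazine).
Aromatic: A, B, D. Total: 3.

3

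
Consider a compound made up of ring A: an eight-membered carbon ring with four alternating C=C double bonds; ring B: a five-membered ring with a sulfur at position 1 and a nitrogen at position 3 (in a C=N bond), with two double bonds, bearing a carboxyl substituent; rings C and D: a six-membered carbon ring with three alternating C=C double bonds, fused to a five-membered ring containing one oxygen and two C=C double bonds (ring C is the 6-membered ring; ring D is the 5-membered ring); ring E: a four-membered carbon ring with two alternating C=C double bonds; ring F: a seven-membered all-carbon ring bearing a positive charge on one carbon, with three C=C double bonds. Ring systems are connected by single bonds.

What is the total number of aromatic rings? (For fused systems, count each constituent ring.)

Ring A has only sp² ring atoms; a planar conformation would have a fully conjugated π system of 8 electrons. But 8 = 4(2), which is 4n not 4n+2, so ring A is not aromatic (cyclooctatetraene) — cyclooctatetraene distorts into a non-planar tub to avoid antiaromaticity.
Ring B is fully conjugated (every ring atom contributes a p orbital); 2 ring double bonds (4 π electrons) plus a heteroatom lone pair (2) give 6 π electrons. That satisfies 4n+2 with n=1, so ring B is aromatic (thiazole).
Rings C and D form a fused bicyclic system (with one oxygen) with 9 sp² atoms and 10 π electrons from ring double bonds plus a heteroatom lone pair. 10 = 4(2)+2, so the system is aromatic and both rings count as aromatic (benzofuran).
Ring E has only sp² ring atoms; a planar conformation would have a fully conjugated π system of 4 electrons. But 4 = 4(1), which is 4n not 4n+2, so ring E is not aromatic (cyclobutadiene) — cyclobutadiene is antiaromatic and distorts to a rectangle.
Ring F is fully conjugated (every ring atom contributes a p orbital); 3 ring double bonds (6 π electrons) plus the carbocation's empty p orbital (0, but keeps the ring conjugated) give 6 π electrons. 6 = 4(1)+2, so ring F is aromatic (tropylium cation).
Aromatic: B, C, D, F. Total: 4.

4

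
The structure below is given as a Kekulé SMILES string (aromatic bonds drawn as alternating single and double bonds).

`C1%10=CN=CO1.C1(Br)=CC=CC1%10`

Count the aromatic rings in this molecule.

1

The SMILES encodes a five-membered ring with an oxygen at position 1 and a nitrogen at position 3 (in a C=N bond), with two double bonds; a five-membered carbon ring with two conjugated C=C double bonds and one sp³ carbon.
The 5-membered ring with one oxygen and one =N– is fully conjugated (every ring atom contributes a p orbital); 2 ring double bonds (4 π electrons) plus a heteroatom lone pair (2) give 6 π electrons. That satisfies 4n+2 with n=1, so it is aromatic (oxazole).
The 5-membered ring has one sp³ carbon, so it is not fully conjugated — not aromatic (cyclopentadiene).
1 of the 2 rings is aromatic. Total: 1.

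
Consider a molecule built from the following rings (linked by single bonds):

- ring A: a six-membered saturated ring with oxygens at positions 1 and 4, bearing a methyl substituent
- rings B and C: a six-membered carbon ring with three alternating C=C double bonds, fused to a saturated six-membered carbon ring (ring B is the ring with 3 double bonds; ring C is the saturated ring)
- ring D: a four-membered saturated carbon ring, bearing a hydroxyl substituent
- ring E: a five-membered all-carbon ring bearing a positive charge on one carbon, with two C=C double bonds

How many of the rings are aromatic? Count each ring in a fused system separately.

1

Ring A has only sp³ atoms, so it is not fully conjugated — not aromatic (1,4-dioxane).
Ring B has a continuous p-orbital overlap around the ring; 3 ring double bonds give 6 π electrons. 6 = 4(1)+2, so ring B is aromatic (benzene ring).
Ring C has four sp³ carbons, so it is not fully conjugated — not aromatic (cyclohexane ring).
Ring D has only sp³ atoms, so it is not fully conjugated — not aromatic (cyclobutane).
Ring E has only sp² ring atoms; a planar conformation would have a fully conjugated π system of 4 electrons. But 4 = 4(1), which is 4n not 4n+2, so ring E is not aromatic (cyclopentadienyl cation).
Aromatic: B. Total: 1.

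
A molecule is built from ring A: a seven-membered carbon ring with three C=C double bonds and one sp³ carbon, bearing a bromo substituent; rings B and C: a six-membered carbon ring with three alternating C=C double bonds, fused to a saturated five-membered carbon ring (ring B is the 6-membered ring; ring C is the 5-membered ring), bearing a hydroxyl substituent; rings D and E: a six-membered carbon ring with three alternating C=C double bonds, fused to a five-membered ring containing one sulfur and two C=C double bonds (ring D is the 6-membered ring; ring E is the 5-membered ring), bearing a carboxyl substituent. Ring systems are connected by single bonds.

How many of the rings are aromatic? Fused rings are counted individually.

Ring A has one sp³ carbon, so it is not fully conjugated — not aromatic (cycloheptatriene).
Ring B has a continuous p-orbital overlap around the ring; 3 ring double bonds give 6 π electrons. Since 6 = 4n+2 (n=1), ring B is aromatic (benzene ring).
Ring C has three sp³ carbons, so it is not fully conjugated — not aromatic (cyclopentane ring).
Rings D and E form a fused bicyclic system (with one sulfur) with 9 sp² atoms and 10 π electrons from ring double bonds plus a heteroatom lone pair. 10 = 4(2)+2, so the system is aromatic and both rings count as aromatic (benzothiophene).
Aromatic: B, D, E. Total: 3.

3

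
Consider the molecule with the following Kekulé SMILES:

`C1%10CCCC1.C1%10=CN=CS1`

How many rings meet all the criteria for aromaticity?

1

The SMILES encodes a five-membered saturated carbon ring; a five-membered ring with a sulfur at position 1 and a nitrogen at position 3 (in a C=N bond), with two double bonds.
The 5-membered ring has only sp³ atoms, so it is not fully conjugated — not aromatic (cyclopentane).
The 5-membered ring with one sulfur and one =N– is fully conjugated (every ring atom contributes a p orbital); 2 ring double bonds (4 π electrons) plus a heteroatom lone pair (2) give 6 π electrons. That satisfies 4n+2 with n=1, so it is aromatic (thiazole).
1 of the 2 rings is aromatic. Total: 1.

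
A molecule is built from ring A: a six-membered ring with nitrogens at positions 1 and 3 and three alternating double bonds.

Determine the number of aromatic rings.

1

Ring A is planar and fully conjugated; 3 ring double bonds give 6 π electrons. 6 = 4(1)+2, so ring A is aromatic (pyrimidine).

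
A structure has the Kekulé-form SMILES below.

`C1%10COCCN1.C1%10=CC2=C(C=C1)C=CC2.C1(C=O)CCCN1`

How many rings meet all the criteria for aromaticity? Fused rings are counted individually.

1

The SMILES encodes a six-membered saturated ring with an oxygen and an N–H nitrogen at positions 1 and 4; a six-membered carbon ring with three alternating C=C double bonds, fused to a five-membered carbon ring containing one C=C double bond and one sp³ carbon; a five-membered saturated ring of four carbons and one N–H nitrogen.
The 6-membered ring with one oxygen and one N–H (1,4) has only sp³ atoms, so it is not fully conjugated — not aromatic (morpholine).
The 6-membered ring is planar and fully conjugated; 3 ring double bonds give 6 π electrons. Since 6 = 4n+2 (n=1), it is aromatic (benzene ring).
The 5-membered ring has one sp³ carbon, so it is not fully conjugated — not aromatic (cyclopentene ring).
The 5-membered ring with one N–H has only sp³ atoms, so it is not fully conjugated — not aromatic (pyrrolidine).
1 of the 4 rings is aromatic. Total: 1.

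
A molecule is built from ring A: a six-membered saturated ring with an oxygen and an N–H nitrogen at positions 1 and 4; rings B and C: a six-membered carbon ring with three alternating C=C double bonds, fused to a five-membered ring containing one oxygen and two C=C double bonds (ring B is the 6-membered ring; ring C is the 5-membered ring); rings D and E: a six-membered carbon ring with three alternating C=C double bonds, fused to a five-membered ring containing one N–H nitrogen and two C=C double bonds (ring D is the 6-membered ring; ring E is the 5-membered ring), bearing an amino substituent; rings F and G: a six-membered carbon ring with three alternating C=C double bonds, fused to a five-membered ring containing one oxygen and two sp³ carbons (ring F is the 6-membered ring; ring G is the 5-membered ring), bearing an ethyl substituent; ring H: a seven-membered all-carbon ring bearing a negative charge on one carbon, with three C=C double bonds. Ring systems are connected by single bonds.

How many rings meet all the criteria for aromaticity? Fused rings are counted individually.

Ring A has only sp³ atoms, so it is not fully conjugated — not aromatic (morpholine).
Rings B and C form a fused bicyclic system (with one oxygen) with 9 sp² atoms and 10 π electrons from ring double bonds plus a heteroatom lone pair. 10 = 4(2)+2, so the system is aromatic and both rings count as aromatic (benzofuran).
Rings D and E form a fused bicyclic system (with one N–H) with 9 sp² atoms and 10 π electrons from ring double bonds plus a heteroatom lone pair. 10 = 4(2)+2, so the system is aromatic and both rings count as aromatic (indole).
Ring F has a continuous p-orbital overlap around the ring; 3 ring double bonds give 6 π electrons. Since 6 = 4n+2 (n=1), ring F is aromatic (benzene ring).
Ring G has two sp³ carbons, so it is not fully conjugated — not aromatic (oxolane ring).
Ring H has only sp² ring atoms; a planar conformation would have a fully conjugated π system of 8 electrons. But 8 = 4(2), which is 4n not 4n+2, so ring H is not aromatic (cycloheptatrienyl anion).
Aromatic: B, C, D, E, F. Total: 5.

5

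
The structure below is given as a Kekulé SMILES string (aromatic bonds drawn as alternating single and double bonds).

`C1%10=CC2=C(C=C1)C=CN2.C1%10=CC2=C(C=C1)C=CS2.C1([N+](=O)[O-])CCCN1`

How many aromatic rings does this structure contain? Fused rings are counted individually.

The SMILES encodes a six-membered carbon ring with three alternating C=C double bonds, fused to a five-membered ring containing one N–H nitrogen and two C=C double bonds; a six-membered carbon ring with three alternating C=C double bonds, fused to a five-membered ring containing one sulfur and two C=C double bonds; a five-membered saturated ring of four carbons and one N–H nitrogen.
The fused 6/5-membered bicyclic (with one N–H) is a single π system with 9 sp² atoms and 10 π electrons from ring double bonds plus a heteroatom lone pair. 10 = 4(2)+2, so the system is aromatic and both rings count as aromatic (indole).
The fused 6/5-membered bicyclic (with one sulfur) is a single π system with 9 sp² atoms and 10 π electrons from ring double bonds plus a heteroatom lone pair. 10 = 4(2)+2, so the system is aromatic and both rings count as aromatic (benzothiophene).
The 5-membered ring with one N–H has only sp³ atoms, so it is not fully conjugated — not aromatic (pyrrolidine).
4 of the 5 rings are aromatic. Total: 4.

4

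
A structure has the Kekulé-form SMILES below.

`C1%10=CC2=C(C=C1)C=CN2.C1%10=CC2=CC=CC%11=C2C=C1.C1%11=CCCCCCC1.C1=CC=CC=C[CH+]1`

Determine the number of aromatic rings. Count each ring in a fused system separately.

5

The SMILES encodes a six-membered carbon ring with three alternating C=C double bonds, fused to a five-membered ring containing one N–H nitrogen and two C=C double bonds; two fused six-membered carbon rings, each with three alternating C=C double bonds; an eight-membered carbon ring with one C=C double bond; a seven-membered all-carbon ring bearing a positive charge on one carbon, with three C=C double bonds.
The fused 6/5-membered bicyclic (with one N–H) is a single π system with 9 sp² atoms and 10 π electrons from ring double bonds plus a heteroatom lone pair. 10 = 4(2)+2, so the system is aromatic and both rings count as aromatic (indole).
The fused 6/6-membered bicyclic is a single π system with 10 sp² atoms and 10 π electrons from ring double bonds. 10 = 4(2)+2, so the system is aromatic and both rings count as aromatic (naphthalene).
The 8-membered ring has six sp³ carbons, so it is not fully conjugated — not aromatic (cyclooctene).
The 7-membered ring is planar and fully conjugated; 3 ring double bonds (6 π electrons) plus the carbocation's empty p orbital (0, but keeps the ring conjugated) give 6 π electrons. That satisfies 4n+2 with n=1, so it is aromatic (tropylium cation).
5 of the 6 rings are aromatic. Total: 5.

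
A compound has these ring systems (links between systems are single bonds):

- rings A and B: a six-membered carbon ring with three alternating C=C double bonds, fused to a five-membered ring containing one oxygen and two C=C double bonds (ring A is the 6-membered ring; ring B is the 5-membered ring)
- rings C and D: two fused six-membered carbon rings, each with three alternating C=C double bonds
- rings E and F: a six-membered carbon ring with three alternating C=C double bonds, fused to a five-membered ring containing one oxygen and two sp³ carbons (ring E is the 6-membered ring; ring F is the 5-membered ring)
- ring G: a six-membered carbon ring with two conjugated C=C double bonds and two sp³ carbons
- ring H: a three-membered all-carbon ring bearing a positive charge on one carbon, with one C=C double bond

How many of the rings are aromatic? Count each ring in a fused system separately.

Rings A and B form a fused bicyclic system (with one oxygen) with 9 sp² atoms and 10 π electrons from ring double bonds plus a heteroatom lone pair. 10 = 4(2)+2, so the system is aromatic and both rings count as aromatic (benzofuran).
Rings C and D form a fused bicyclic system with 10 sp² atoms and 10 π electrons from ring double bonds. 10 = 4(2)+2, so the system is aromatic and both rings count as aromatic (naphthalene).
Ring E has a continuous p-orbital overlap around the ring; 3 ring double bonds give 6 π electrons. Since 6 = 4n+2 (n=1), ring E is aromatic (benzene ring).
Ring F has two sp³ carbons, so it is not fully conjugated — not aromatic (oxolane ring).
Ring G has two sp³ carbons, so it is not fully conjugated — not aromatic (1,3-cyclohexadiene).
Ring H has a continuous p-orbital overlap around the ring; 1 ring double bond (2 π electrons) plus the carbocation's empty p orbital (0, but keeps the ring conjugated) give 2 π electrons. Since 2 = 4n+2 (n=0), ring H is aromatic (cyclopropenyl cation).
Aromatic: A, B, C, D, E, H. Total: 6.

6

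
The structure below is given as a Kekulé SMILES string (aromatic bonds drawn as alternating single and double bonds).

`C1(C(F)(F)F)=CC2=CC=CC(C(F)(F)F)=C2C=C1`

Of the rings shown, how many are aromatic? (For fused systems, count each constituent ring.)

The SMILES encodes two fused six-membered carbon rings, each with three alternating C=C double bonds.
The fused 6/6-membered bicyclic is a single π system with 10 sp² atoms and 10 π electrons from ring double bonds. 10 = 4(2)+2, so the system is aromatic and both rings count as aromatic (naphthalene).
2 of the 2 rings are aromatic. Total: 2.

2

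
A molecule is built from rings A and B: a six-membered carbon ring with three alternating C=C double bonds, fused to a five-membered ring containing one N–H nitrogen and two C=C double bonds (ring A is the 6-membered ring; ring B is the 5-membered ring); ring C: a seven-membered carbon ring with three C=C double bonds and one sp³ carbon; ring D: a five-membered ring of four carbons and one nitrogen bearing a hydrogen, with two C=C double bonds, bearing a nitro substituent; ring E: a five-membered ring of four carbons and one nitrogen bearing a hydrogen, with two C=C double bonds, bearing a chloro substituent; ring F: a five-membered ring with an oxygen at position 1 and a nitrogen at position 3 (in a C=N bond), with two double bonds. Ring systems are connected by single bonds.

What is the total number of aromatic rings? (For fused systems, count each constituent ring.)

Rings A and B form a fused bicyclic system (with one N–H) with 9 sp² atoms and 10 π electrons from ring double bonds plus a heteroatom lone pair. 10 = 4(2)+2, so the system is aromatic and both rings count as aromatic (indole).
Ring C has one sp³ carbon, so it is not fully conjugated — not aromatic (cycloheptatriene).
Ring D has a continuous p-orbital overlap around the ring; 2 ring double bonds (4 π electrons) plus a heteroatom lone pair (2) give 6 π electrons. Since 6 = 4n+2 (n=1), ring D is aromatic (pyrrole).
Ring E is planar and fully conjugated; 2 ring double bonds (4 π electrons) plus a heteroatom lone pair (2) give 6 π electrons. Since 6 = 4n+2 (n=1), ring E is aromatic (pyrrole).
Ring F has a continuous p-orbital overlap around the ring; 2 ring double bonds (4 π electrons) plus a heteroatom lone pair (2) give 6 π electrons. That satisfies 4n+2 with n=1, so ring F is aromatic (oxazole).
Aromatic: A, B, D, E, F. Total: 5.

5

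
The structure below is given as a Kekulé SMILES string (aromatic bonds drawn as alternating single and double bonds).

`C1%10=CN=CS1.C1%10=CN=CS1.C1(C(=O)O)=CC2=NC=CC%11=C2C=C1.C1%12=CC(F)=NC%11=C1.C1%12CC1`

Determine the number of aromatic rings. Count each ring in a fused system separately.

5

The SMILES encodes a five-membered ring with a sulfur at position 1 and a nitrogen at position 3 (in a C=N bond), with two double bonds; a five-membered ring with a sulfur at position 1 and a nitrogen at position 3 (in a C=N bond), with two double bonds; two fused six-membered rings, each with three alternating double bonds; one ring is all carbon and the other has one ring nitrogen; a six-membered ring of five carbons and one nitrogen with three alternating double bonds; a three-membered saturated carbon ring.
The 5-membered ring with one sulfur and one =N– has a continuous p-orbital overlap around the ring; 2 ring double bonds (4 π electrons) plus a heteroatom lone pair (2) give 6 π electrons. 6 = 4(1)+2, so it is aromatic (thiazole).
The second 5-membered ring with one sulfur and one =N– is fully conjugated (every ring atom contributes a p orbital); 2 ring double bonds (4 π electrons) plus a heteroatom lone pair (2) give 6 π electrons. That satisfies 4n+2 with n=1, so it is aromatic (thiazole).
The fused 6/6-membered bicyclic (with one nitrogen) is a single π system with 10 sp² atoms and 10 π electrons from ring double bonds. 10 = 4(2)+2, so the system is aromatic and both rings count as aromatic (quinoline).
The 6-membered ring with one nitrogen has a continuous p-orbital overlap around the ring; 3 ring double bonds give 6 π electrons. 6 = 4(1)+2, so it is aromatic (pyridine).
The 3-membered ring has only sp³ atoms, so it is not fully conjugated — not aromatic (cyclopropane).
5 of the 6 rings are aromatic. Total: 5.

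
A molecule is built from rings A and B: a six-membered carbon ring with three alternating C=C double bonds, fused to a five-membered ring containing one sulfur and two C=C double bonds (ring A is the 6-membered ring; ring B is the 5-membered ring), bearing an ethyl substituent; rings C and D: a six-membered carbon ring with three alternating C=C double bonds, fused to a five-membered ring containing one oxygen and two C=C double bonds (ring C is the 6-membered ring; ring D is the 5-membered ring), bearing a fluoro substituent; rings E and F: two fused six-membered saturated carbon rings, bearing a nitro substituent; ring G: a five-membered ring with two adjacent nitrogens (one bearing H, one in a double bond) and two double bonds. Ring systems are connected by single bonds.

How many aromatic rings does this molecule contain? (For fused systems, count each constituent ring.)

Rings A and B form a fused bicyclic system (with one sulfur) with 9 sp² atoms and 10 π electrons from ring double bonds plus a heteroatom lone pair. 10 = 4(2)+2, so the system is aromatic and both rings count as aromatic (benzothiophene).
Rings C and D form a fused bicyclic system (with one oxygen) with 9 sp² atoms and 10 π electrons from ring double bonds plus a heteroatom lone pair. 10 = 4(2)+2, so the system is aromatic and both rings count as aromatic (benzofuran).
Ring E has only sp³ atoms, so it is not fully conjugated — not aromatic (cyclohexane ring).
Ring F has only sp³ atoms, so it is not fully conjugated — not aromatic (cyclohexane ring).
Ring G is fully conjugated (every ring atom contributes a p orbital); 2 ring double bonds (4 π electrons) plus a heteroatom lone pair (2) give 6 π electrons. Since 6 = 4n+2 (n=1), ring G is aromatic (pyrazole).
Aromatic: A, B, C, D, G. Total: 5.

5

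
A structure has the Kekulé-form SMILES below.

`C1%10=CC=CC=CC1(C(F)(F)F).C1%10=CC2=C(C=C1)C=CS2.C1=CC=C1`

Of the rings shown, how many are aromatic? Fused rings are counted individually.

2

The SMILES encodes a seven-membered carbon ring with three C=C double bonds and one sp³ carbon; a six-membered carbon ring with three alternating C=C double bonds, fused to a five-membered ring containing one sulfur and two C=C double bonds; a four-membered carbon ring with two alternating C=C double bonds.
The 7-membered ring has one sp³ carbon, so it is not fully conjugated — not aromatic (cycloheptatriene).
The fused 6/5-membered bicyclic (with one sulfur) is a single π system with 9 sp² atoms and 10 π electrons from ring double bonds plus a heteroatom lone pair. 10 = 4(2)+2, so the system is aromatic and both rings count as aromatic (benzothiophene).
The 4-membered ring has only sp² ring atoms; a planar conformation would have a fully conjugated π system of 4 electrons. But 4 = 4(1), which is 4n not 4n+2, so it is not aromatic (cyclobutadiene) — cyclobutadiene is antiaromatic and distorts to a rectangle.
2 of the 4 rings are aromatic. Total: 2.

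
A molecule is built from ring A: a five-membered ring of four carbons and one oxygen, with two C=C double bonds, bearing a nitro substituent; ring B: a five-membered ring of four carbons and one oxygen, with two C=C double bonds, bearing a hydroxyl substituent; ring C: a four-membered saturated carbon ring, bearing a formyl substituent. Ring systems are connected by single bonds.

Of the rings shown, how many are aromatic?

2

Ring A is planar and fully conjugated; 2 ring double bonds (4 π electrons) plus a heteroatom lone pair (2) give 6 π electrons. That satisfies 4n+2 with n=1, so ring A is aromatic (furan).
Ring B is planar and fully conjugated; 2 ring double bonds (4 π electrons) plus a heteroatom lone pair (2) give 6 π electrons. 6 = 4(1)+2, so ring B is aromatic (furan).
Ring C has only sp³ atoms, so it is not fully conjugated — not aromatic (cyclobutane).
Aromatic: A, B. Total: 2.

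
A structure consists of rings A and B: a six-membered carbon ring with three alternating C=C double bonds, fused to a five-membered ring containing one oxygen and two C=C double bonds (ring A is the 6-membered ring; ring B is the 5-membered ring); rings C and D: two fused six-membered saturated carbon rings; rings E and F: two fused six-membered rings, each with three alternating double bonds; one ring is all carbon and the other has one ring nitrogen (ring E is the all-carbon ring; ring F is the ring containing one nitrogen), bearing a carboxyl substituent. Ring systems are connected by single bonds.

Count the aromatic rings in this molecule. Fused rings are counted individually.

Rings A and B form a fused bicyclic system (with one oxygen) with 9 sp² atoms and 10 π electrons from ring double bonds plus a heteroatom lone pair. 10 = 4(2)+2, so the system is aromatic and both rings count as aromatic (benzofuran).
Ring C has only sp³ atoms, so it is not fully conjugated — not aromatic (cyclohexane ring).
Ring D has only sp³ atoms, so it is not fully conjugated — not aromatic (cyclohexane ring).
Rings E and F form a fused bicyclic system (with one nitrogen) with 10 sp² atoms and 10 π electrons from ring double bonds. 10 = 4(2)+2, so the system is aromatic and both rings count as aromatic (quinoline).
Aromatic: A, B, E, F. Total: 4.

4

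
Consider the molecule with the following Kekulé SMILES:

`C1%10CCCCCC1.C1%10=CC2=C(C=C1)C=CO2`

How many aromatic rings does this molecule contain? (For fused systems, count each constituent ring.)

2

The SMILES encodes a seven-membered saturated carbon ring; a six-membered carbon ring with three alternating C=C double bonds, fused to a five-membered ring containing one oxygen and two C=C double bonds.
The 7-membered ring has only sp³ atoms, so it is not fully conjugated — not aromatic (cycloheptane).
The fused 6/5-membered bicyclic (with one oxygen) is a single π system with 9 sp² atoms and 10 π electrons from ring double bonds plus a heteroatom lone pair. 10 = 4(2)+2, so the system is aromatic and both rings count as aromatic (benzofuran).
2 of the 3 rings are aromatic. Total: 2.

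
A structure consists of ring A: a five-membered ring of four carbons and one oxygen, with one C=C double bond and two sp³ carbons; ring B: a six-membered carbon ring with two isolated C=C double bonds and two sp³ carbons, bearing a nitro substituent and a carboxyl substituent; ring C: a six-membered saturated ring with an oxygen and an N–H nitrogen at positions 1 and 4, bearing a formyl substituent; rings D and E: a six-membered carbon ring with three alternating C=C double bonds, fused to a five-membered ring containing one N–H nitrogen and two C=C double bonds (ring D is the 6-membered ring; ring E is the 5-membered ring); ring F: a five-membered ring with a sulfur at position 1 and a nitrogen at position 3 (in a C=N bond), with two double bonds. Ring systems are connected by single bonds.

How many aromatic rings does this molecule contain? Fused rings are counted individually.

3

Ring A has two sp³ carbons, so it is not fully conjugated — not aromatic (2,3-dihydrofuran).
Ring B has two sp³ carbons, so it is not fully conjugated — not aromatic (1,4-cyclohexadiene).
Ring C has only sp³ atoms, so it is not fully conjugated — not aromatic (morpholine).
Rings D and E form a fused bicyclic system (with one N–H) with 9 sp² atoms and 10 π electrons from ring double bonds plus a heteroatom lone pair. 10 = 4(2)+2, so the system is aromatic and both rings count as aromatic (indole).
Ring F has a continuous p-orbital overlap around the ring; 2 ring double bonds (4 π electrons) plus a heteroatom lone pair (2) give 6 π electrons. That satisfies 4n+2 with n=1, so ring F is aromatic (thiazole).
Aromatic: D, E, F. Total: 3.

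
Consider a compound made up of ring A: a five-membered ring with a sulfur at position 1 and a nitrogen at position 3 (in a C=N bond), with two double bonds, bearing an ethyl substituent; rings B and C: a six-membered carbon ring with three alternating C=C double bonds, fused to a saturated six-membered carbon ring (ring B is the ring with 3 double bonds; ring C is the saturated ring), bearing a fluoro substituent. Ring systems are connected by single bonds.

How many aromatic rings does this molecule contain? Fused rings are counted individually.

Ring A is fully conjugated (every ring atom contributes a p orbital); 2 ring double bonds (4 π electrons) plus a heteroatom lone pair (2) give 6 π electrons. Since 6 = 4n+2 (n=1), ring A is aromatic (thiazole).
Ring B is fully conjugated (every ring atom contributes a p orbital); 3 ring double bonds give 6 π electrons. Since 6 = 4n+2 (n=1), ring B is aromatic (benzene ring).
Ring C has four sp³ carbons, so it is not fully conjugated — not aromatic (cyclohexane ring).
Aromatic: A, B. Total: 2.

2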